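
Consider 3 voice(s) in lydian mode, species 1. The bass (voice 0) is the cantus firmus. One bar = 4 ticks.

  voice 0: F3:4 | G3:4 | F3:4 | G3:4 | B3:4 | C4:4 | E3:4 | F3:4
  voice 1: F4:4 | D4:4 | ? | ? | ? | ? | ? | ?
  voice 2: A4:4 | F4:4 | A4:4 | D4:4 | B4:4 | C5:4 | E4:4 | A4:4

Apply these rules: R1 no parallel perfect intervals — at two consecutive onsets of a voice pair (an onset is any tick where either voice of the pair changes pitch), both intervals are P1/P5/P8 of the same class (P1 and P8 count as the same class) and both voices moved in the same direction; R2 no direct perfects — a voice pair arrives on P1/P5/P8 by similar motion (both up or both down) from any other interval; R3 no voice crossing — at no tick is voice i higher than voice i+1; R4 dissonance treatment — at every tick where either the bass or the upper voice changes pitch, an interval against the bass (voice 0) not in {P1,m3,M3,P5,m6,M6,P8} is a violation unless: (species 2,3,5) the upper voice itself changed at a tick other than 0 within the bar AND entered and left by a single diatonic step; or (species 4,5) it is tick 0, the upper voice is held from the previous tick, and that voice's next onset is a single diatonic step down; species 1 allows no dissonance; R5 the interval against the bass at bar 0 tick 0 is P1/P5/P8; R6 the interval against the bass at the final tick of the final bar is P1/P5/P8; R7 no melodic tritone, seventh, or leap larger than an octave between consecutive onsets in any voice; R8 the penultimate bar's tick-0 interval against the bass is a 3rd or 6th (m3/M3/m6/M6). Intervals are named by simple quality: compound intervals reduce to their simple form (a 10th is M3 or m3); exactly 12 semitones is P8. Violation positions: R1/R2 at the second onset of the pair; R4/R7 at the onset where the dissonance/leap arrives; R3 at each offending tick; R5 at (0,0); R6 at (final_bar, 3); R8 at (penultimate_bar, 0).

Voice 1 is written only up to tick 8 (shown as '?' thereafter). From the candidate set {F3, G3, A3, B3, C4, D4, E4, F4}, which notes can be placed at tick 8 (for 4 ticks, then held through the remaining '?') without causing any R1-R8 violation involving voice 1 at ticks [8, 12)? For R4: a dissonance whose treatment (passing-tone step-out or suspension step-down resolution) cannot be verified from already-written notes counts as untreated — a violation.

F3: violates R2
G3: violates R4
A3: legal
B3: violates R4
C4: violates R1
D4: legal
E4: violates R4
F4: legal

{A3, D4, F4}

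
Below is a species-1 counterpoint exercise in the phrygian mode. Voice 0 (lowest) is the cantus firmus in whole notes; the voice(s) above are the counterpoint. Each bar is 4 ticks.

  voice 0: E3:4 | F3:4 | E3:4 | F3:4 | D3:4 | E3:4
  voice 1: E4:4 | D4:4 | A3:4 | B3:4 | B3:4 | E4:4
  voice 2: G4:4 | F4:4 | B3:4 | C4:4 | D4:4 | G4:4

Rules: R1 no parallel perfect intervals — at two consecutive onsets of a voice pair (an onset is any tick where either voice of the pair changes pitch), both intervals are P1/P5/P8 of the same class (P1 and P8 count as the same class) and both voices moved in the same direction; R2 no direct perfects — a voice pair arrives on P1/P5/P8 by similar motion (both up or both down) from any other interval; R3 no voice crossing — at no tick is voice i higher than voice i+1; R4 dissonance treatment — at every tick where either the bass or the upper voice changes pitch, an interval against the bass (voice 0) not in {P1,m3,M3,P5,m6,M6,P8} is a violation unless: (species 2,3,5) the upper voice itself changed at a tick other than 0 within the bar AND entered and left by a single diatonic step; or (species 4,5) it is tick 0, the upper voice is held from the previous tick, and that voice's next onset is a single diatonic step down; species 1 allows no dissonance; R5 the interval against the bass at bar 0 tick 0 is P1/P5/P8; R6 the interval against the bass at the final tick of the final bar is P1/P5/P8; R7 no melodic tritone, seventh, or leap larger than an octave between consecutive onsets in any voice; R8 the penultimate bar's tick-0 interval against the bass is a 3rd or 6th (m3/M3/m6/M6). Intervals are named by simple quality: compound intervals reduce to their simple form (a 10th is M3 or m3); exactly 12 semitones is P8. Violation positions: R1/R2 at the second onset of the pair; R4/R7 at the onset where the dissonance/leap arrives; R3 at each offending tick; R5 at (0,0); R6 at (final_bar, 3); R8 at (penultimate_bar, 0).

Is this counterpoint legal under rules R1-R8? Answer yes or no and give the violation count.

No (9 violations)

bar 0: v0=E3 v1=E4 v2=G4 (m3)
bar 1: v0=F3 v1=D4 v2=F4 (P8)
bar 2: v0=E3 v1=A3 v2=B3 (P5)
bar 3: v0=F3 v1=B3 v2=C4 (P5)
bar 4: v0=D3 v1=B3 v2=D4 (P8)
bar 5: v0=E3 v1=E4 v2=G4 (m3)
  R5 @ bar0.0: opens on m3
  R2 @ bar2.0: F3/F4 P8 -> E3/B3 P5 similar
  R4 @ bar2.0: E3/A3 P4 untreated
  R7 @ bar2.0: F4->B3 leap 6st
  R1 @ bar3.0: E3/B3 P5 -> F3/C4 P5 similar
  R4 @ bar3.0: F3/B3 TT untreated
  R8 @ bar4.0: penult P8 not 3rd/6th
  R2 @ bar5.0: D3/B3 M6 -> E3/E4 P8 similar
  R6 @ bar5.3: closes on m3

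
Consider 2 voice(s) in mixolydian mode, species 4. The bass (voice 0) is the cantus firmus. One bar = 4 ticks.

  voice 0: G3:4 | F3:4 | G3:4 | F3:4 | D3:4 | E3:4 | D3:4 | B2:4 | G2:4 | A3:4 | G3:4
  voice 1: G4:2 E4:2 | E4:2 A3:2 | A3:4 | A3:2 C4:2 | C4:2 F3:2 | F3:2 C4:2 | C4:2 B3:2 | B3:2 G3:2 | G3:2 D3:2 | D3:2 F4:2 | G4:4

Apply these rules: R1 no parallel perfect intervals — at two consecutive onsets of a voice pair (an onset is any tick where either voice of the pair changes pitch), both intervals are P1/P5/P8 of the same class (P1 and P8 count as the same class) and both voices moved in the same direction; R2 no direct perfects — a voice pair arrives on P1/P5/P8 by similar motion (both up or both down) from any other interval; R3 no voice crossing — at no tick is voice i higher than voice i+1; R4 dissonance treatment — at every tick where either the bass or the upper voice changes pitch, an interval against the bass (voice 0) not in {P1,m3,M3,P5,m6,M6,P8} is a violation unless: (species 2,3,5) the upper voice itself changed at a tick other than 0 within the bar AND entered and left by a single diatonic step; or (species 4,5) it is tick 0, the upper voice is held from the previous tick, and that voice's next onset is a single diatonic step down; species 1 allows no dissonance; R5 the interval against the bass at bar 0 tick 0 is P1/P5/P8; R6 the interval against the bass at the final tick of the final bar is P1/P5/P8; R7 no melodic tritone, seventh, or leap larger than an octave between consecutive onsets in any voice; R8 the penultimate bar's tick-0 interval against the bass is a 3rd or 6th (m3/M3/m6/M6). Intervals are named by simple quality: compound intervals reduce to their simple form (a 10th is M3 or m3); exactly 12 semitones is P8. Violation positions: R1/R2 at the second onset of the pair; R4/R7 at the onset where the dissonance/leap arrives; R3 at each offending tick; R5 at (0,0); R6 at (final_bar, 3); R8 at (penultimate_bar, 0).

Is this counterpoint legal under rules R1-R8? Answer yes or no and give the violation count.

bar 0: v0=G3 v1=G4 (P8)
bar 1: v0=F3 v1=E4 (M7)
bar 2: v0=G3 v1=A3 (M2)
bar 3: v0=F3 v1=A3 (M3)
bar 4: v0=D3 v1=C4 (m7)
bar 5: v0=E3 v1=F3 (m2)
bar 6: v0=D3 v1=C4 (m7)
bar 7: v0=B2 v1=B3 (P8)
bar 8: v0=G2 v1=G3 (P8)
bar 9: v0=A3 v1=D3 (P5)
bar 10: v0=G3 v1=G4 (P8)
  R4 @ bar1.0: F3/E4 M7 untreated
  R4 @ bar2.0: G3/A3 M2 untreated
  R4 @ bar4.0: D3/C4 m7 untreated
  R4 @ bar5.0: E3/F3 m2 untreated
  R3 @ bar9.0: A3 above D3
  R7 @ bar9.0: G2->A3 leap 14st
  R8 @ bar9.0: penult P5 not 3rd/6th
  R3 @ bar9.1: A3 above D3
  R7 @ bar9.2: D3->F4 leap 15st

No (9 violations)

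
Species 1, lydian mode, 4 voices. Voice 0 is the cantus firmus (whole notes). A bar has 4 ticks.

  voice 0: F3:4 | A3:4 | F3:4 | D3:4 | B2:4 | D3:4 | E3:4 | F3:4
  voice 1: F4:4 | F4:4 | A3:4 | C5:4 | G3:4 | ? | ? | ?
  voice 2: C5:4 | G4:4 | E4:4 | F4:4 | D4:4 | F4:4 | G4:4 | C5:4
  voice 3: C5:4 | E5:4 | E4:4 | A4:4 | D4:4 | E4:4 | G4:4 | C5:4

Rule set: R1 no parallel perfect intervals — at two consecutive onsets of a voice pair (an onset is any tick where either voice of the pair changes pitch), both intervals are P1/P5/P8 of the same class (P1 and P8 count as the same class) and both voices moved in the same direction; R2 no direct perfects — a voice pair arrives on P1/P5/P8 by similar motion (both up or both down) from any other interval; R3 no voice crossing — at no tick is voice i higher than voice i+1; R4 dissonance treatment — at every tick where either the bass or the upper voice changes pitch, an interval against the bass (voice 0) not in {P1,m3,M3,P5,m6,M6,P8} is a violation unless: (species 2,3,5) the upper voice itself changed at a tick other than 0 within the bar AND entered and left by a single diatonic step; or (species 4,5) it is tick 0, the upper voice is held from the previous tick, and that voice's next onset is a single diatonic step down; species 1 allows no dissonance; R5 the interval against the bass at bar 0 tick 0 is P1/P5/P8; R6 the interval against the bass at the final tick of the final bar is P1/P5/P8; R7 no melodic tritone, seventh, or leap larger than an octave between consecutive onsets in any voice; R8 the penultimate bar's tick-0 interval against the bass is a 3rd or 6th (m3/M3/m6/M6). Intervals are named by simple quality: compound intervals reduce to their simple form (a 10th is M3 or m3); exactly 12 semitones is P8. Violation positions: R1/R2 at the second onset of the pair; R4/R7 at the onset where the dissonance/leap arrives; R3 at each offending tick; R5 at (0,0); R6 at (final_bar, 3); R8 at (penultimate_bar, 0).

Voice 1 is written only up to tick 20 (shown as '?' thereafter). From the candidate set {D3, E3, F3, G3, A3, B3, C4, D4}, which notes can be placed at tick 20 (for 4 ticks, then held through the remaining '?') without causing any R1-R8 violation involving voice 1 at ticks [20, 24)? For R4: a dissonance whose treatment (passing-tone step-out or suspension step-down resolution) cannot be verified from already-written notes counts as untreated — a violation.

{B3, D3, F3}

D3: legal
E3: violates R4
F3: legal
G3: violates R4
A3: violates R1,R2
B3: legal
C4: violates R4
D4: violates R2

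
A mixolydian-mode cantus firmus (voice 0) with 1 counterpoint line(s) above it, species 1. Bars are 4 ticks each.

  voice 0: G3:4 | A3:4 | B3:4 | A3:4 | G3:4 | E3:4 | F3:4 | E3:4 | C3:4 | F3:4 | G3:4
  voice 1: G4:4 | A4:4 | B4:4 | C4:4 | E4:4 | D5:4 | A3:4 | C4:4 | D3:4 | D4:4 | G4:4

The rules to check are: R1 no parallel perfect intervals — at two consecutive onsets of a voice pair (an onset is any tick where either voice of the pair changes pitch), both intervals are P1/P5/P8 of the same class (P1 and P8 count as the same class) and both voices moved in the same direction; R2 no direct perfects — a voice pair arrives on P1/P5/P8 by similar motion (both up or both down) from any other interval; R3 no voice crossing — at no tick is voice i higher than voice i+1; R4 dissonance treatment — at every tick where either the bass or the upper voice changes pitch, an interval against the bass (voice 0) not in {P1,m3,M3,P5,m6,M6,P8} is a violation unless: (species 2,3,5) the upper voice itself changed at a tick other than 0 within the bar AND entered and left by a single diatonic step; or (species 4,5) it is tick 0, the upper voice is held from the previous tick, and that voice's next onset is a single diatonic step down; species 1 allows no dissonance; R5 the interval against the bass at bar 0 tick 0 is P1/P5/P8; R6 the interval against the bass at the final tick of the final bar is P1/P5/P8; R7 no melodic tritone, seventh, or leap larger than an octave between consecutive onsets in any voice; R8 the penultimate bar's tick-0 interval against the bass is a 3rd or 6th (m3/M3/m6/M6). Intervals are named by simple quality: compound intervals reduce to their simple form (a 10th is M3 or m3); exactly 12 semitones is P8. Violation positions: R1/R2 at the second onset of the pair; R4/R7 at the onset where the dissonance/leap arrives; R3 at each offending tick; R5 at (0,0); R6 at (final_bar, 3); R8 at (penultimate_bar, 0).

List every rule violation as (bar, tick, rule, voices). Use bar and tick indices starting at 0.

bar 0: v0=G3 v1=G4 downbeat P8
bar 1: v0=A3 v1=A4 downbeat P8
bar 2: v0=B3 v1=B4 downbeat P8
bar 3: v0=A3 v1=C4 downbeat m3
bar 4: v0=G3 v1=E4 downbeat M6
bar 5: v0=E3 v1=D5 downbeat m7
bar 6: v0=F3 v1=A3 downbeat M3
bar 7: v0=E3 v1=C4 downbeat m6
bar 8: v0=C3 v1=D3 downbeat M2
bar 9: v0=F3 v1=D4 downbeat M6
bar 10: v0=G3 v1=G4 downbeat P8
  -> R1 @ bar 1 tick 0 v(0, 1): G3/G4 P8 -> A3/A4 P8 similar
  -> R1 @ bar 2 tick 0 v(0, 1): A3/A4 P8 -> B3/B4 P8 similar
  -> R7 @ bar 3 tick 0 v(1,): B4->C4 leap 11st
  -> R4 @ bar 5 tick 0 v(0, 1): E3/D5 m7 untreated
  -> R7 @ bar 5 tick 0 v(1,): E4->D5 leap 10st
  -> R7 @ bar 6 tick 0 v(1,): D5->A3 leap 17st
  -> R4 @ bar 8 tick 0 v(0, 1): C3/D3 M2 untreated
  -> R7 @ bar 8 tick 0 v(1,): C4->D3 leap 10st
  -> R2 @ bar 10 tick 0 v(0, 1): F3/D4 M6 -> G3/G4 P8 similar

(1, 0, R1, (0, 1))
(2, 0, R1, (0, 1))
(3, 0, R7, (1,))
(5, 0, R4, (0, 1))
(5, 0, R7, (1,))
(6, 0, R7, (1,))
(8, 0, R4, (0, 1))
(8, 0, R7, (1,))
(10, 0, R2, (0, 1))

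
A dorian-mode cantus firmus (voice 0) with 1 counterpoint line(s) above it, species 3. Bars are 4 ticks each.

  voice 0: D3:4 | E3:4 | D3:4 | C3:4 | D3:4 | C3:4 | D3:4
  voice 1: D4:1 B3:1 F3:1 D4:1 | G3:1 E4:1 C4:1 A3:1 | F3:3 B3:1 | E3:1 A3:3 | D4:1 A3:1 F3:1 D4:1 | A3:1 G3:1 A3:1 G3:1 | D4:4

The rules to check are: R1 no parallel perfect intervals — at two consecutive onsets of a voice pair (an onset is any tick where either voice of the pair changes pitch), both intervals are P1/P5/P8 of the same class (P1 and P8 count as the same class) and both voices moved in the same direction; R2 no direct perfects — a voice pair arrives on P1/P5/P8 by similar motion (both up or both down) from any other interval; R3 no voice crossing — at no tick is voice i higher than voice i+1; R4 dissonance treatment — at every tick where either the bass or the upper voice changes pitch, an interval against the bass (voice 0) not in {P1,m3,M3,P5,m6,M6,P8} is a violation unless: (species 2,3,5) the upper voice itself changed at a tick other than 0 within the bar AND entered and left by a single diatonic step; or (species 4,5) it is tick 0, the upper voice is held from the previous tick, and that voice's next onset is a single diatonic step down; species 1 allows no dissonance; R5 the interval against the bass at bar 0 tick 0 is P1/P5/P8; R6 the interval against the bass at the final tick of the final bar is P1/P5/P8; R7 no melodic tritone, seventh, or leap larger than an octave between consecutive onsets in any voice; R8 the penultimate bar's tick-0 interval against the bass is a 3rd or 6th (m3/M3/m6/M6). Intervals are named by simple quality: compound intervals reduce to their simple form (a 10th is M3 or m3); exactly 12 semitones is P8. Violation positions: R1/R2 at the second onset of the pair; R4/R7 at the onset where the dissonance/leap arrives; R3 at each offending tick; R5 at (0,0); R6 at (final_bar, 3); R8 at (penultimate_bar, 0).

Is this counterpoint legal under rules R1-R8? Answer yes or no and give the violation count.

No (5 violations)

bar 0: v0=D3 v1=D4 (P8)
bar 1: v0=E3 v1=G3 (m3)
bar 2: v0=D3 v1=F3 (m3)
bar 3: v0=C3 v1=E3 (M3)
bar 4: v0=D3 v1=D4 (P8)
bar 5: v0=C3 v1=A3 (M6)
bar 6: v0=D3 v1=D4 (P8)
  R7 @ bar0.2: B3->F3 leap 6st
  R4 @ bar1.3: E3/A3 P4 untreated
  R7 @ bar2.3: F3->B3 leap 6st
  R2 @ bar4.0: C3/A3 M6 -> D3/D4 P8 similar
  R2 @ bar6.0: C3/G3 P5 -> D3/D4 P8 similar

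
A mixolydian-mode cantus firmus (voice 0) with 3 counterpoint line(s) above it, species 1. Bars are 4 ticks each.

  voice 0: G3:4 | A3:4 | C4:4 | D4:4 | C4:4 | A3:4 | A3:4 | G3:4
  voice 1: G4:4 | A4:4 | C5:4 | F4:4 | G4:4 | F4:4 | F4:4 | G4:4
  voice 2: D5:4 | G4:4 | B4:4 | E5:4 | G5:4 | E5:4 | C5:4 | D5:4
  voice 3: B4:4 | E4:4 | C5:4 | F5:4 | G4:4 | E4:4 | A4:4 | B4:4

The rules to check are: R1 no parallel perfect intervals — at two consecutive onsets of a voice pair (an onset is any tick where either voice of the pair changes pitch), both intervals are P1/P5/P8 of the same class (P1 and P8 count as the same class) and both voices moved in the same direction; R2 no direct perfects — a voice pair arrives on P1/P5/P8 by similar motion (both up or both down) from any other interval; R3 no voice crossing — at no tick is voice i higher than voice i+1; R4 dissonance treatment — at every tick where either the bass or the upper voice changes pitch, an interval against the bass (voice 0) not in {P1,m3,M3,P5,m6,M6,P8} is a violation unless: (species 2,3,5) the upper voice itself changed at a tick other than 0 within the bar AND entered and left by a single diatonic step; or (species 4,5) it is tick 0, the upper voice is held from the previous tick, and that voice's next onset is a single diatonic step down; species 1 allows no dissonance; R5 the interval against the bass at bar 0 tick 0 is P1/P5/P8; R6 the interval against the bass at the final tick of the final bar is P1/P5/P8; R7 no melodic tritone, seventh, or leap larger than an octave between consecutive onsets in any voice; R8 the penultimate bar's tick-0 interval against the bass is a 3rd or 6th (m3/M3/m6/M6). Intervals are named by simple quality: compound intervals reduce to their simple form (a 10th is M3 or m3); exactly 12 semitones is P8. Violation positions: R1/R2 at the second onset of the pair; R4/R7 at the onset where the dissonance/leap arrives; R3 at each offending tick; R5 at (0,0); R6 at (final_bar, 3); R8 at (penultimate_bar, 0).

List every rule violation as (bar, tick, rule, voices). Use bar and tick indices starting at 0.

(0, 0, R3, (2, 3))
(0, 0, R5, (0, 3))
(0, 1, R3, (2, 3))
(0, 2, R3, (2, 3))
(0, 3, R3, (2, 3))
(1, 0, R1, (0, 1))
(1, 0, R3, (1, 2))
(1, 0, R3, (2, 3))
(1, 0, R4, (0, 2))
(1, 1, R3, (1, 2))
(1, 1, R3, (2, 3))
(1, 2, R3, (1, 2))
(1, 2, R3, (2, 3))
(1, 3, R3, (1, 2))
(1, 3, R3, (2, 3))
(2, 0, R1, (0, 1))
(2, 0, R2, (0, 3))
(2, 0, R2, (1, 3))
(2, 0, R3, (1, 2))
(2, 0, R4, (0, 2))
(2, 1, R3, (1, 2))
(2, 2, R3, (1, 2))
(2, 3, R3, (1, 2))
(3, 0, R4, (0, 2))
(4, 0, R2, (0, 3))
(4, 0, R2, (1, 2))
(4, 0, R3, (2, 3))
(4, 0, R7, (3,))
(4, 1, R3, (2, 3))
(4, 2, R3, (2, 3))
(4, 3, R3, (2, 3))
(5, 0, R1, (0, 2))
(5, 0, R1, (0, 3))
(5, 0, R1, (2, 3))
(5, 0, R3, (2, 3))
(5, 1, R3, (2, 3))
(5, 2, R3, (2, 3))
(5, 3, R3, (2, 3))
(6, 0, R3, (2, 3))
(6, 0, R8, (0, 3))
(6, 1, R3, (2, 3))
(6, 2, R3, (2, 3))
(6, 3, R3, (2, 3))
(7, 0, R1, (1, 2))
(7, 0, R3, (2, 3))
(7, 1, R3, (2, 3))
(7, 2, R3, (2, 3))
(7, 3, R3, (2, 3))
(7, 3, R6, (0, 3))

bar 0: v0=G3 v1=G4 v2=D5 v3=B4 downbeat M3
bar 1: v0=A3 v1=A4 v2=G4 v3=E4 downbeat P5
bar 2: v0=C4 v1=C5 v2=B4 v3=C5 downbeat P8
bar 3: v0=D4 v1=F4 v2=E5 v3=F5 downbeat m3
bar 4: v0=C4 v1=G4 v2=G5 v3=G4 downbeat P5
bar 5: v0=A3 v1=F4 v2=E5 v3=E4 downbeat P5
bar 6: v0=A3 v1=F4 v2=C5 v3=A4 downbeat P8
bar 7: v0=G3 v1=G4 v2=D5 v3=B4 downbeat M3
  -> R3 @ bar 0 tick 0 v(2, 3): D5 above B4
  -> R5 @ bar 0 tick 0 v(0, 3): opens on M3
  -> R3 @ bar 0 tick 1 v(2, 3): D5 above B4
  -> R3 @ bar 0 tick 2 v(2, 3): D5 above B4
  -> R3 @ bar 0 tick 3 v(2, 3): D5 above B4
  -> R1 @ bar 1 tick 0 v(0, 1): G3/G4 P8 -> A3/A4 P8 similar
  -> R3 @ bar 1 tick 0 v(1, 2): A4 above G4
  -> R3 @ bar 1 tick 0 v(2, 3): G4 above E4
  -> R4 @ bar 1 tick 0 v(0, 2): A3/G4 m7 untreated
  -> R3 @ bar 1 tick 1 v(1, 2): A4 above G4
  -> R3 @ bar 1 tick 1 v(2, 3): G4 above E4
  -> R3 @ bar 1 tick 2 v(1, 2): A4 above G4
  -> R3 @ bar 1 tick 2 v(2, 3): G4 above E4
  -> R3 @ bar 1 tick 3 v(1, 2): A4 above G4
  -> R3 @ bar 1 tick 3 v(2, 3): G4 above E4
  -> R1 @ bar 2 tick 0 v(0, 1): A3/A4 P8 -> C4/C5 P8 similar
  -> R2 @ bar 2 tick 0 v(0, 3): A3/E4 P5 -> C4/C5 P8 similar
  -> R2 @ bar 2 tick 0 v(1, 3): A4/E4 P4 -> C5/C5 P1 similar
  -> R3 @ bar 2 tick 0 v(1, 2): C5 above B4
  -> R4 @ bar 2 tick 0 v(0, 2): C4/B4 M7 untreated
  -> R3 @ bar 2 tick 1 v(1, 2): C5 above B4
  -> R3 @ bar 2 tick 2 v(1, 2): C5 above B4
  -> R3 @ bar 2 tick 3 v(1, 2): C5 above B4
  -> R4 @ bar 3 tick 0 v(0, 2): D4/E5 M2 untreated
  -> R2 @ bar 4 tick 0 v(0, 3): D4/F5 m3 -> C4/G4 P5 similar
  -> R2 @ bar 4 tick 0 v(1, 2): F4/E5 M7 -> G4/G5 P8 similar
  -> R3 @ bar 4 tick 0 v(2, 3): G5 above G4
  -> R7 @ bar 4 tick 0 v(3,): F5->G4 leap 10st
  -> R3 @ bar 4 tick 1 v(2, 3): G5 above G4
  -> R3 @ bar 4 tick 2 v(2, 3): G5 above G4
  -> R3 @ bar 4 tick 3 v(2, 3): G5 above G4
  -> R1 @ bar 5 tick 0 v(0, 2): C4/G5 P5 -> A3/E5 P5 similar
  -> R1 @ bar 5 tick 0 v(0, 3): C4/G4 P5 -> A3/E4 P5 similar
  -> R1 @ bar 5 tick 0 v(2, 3): G5/G4 P8 -> E5/E4 P8 similar
  -> R3 @ bar 5 tick 0 v(2, 3): E5 above E4
  -> R3 @ bar 5 tick 1 v(2, 3): E5 above E4
  -> R3 @ bar 5 tick 2 v(2, 3): E5 above E4
  -> R3 @ bar 5 tick 3 v(2, 3): E5 above E4
  -> R3 @ bar 6 tick 0 v(2, 3): C5 above A4
  -> R8 @ bar 6 tick 0 v(0, 3): penult P8 not 3rd/6th
  -> R3 @ bar 6 tick 1 v(2, 3): C5 above A4
  -> R3 @ bar 6 tick 2 v(2, 3): C5 above A4
  -> R3 @ bar 6 tick 3 v(2, 3): C5 above A4
  -> R1 @ bar 7 tick 0 v(1, 2): F4/C5 P5 -> G4/D5 P5 similar
  -> R3 @ bar 7 tick 0 v(2, 3): D5 above B4
  -> R3 @ bar 7 tick 1 v(2, 3): D5 above B4
  -> R3 @ bar 7 tick 2 v(2, 3): D5 above B4
  -> R3 @ bar 7 tick 3 v(2, 3): D5 above B4
  -> R6 @ bar 7 tick 3 v(0, 3): closes on M3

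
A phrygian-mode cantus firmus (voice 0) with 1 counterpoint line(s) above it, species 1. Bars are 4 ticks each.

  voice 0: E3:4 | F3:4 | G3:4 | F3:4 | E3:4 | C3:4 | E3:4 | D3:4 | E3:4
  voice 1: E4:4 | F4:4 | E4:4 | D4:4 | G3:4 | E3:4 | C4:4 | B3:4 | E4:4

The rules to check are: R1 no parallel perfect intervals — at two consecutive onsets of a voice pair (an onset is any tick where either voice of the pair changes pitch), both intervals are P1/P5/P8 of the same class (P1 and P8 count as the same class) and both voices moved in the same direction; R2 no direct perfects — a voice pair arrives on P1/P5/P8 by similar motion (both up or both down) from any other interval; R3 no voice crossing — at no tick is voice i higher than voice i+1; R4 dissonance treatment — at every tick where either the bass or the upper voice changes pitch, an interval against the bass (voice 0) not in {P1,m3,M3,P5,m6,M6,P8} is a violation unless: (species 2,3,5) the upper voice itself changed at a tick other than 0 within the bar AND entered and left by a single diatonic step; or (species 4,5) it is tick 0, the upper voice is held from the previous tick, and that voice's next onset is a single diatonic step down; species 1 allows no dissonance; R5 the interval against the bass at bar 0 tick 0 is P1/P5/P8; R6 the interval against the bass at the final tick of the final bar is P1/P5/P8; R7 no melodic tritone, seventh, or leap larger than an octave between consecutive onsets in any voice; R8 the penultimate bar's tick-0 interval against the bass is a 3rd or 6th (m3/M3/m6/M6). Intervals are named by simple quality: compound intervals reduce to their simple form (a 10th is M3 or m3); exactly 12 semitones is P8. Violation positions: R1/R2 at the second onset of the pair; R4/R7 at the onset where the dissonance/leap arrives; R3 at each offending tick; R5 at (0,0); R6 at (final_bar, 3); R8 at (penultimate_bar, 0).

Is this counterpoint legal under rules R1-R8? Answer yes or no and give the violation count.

bar 0: v0=E3 v1=E4 (P8)
bar 1: v0=F3 v1=F4 (P8)
bar 2: v0=G3 v1=E4 (M6)
bar 3: v0=F3 v1=D4 (M6)
bar 4: v0=E3 v1=G3 (m3)
bar 5: v0=C3 v1=E3 (M3)
bar 6: v0=E3 v1=C4 (m6)
bar 7: v0=D3 v1=B3 (M6)
bar 8: v0=E3 v1=E4 (P8)
  R1 @ bar1.0: E3/E4 P8 -> F3/F4 P8 similar
  R2 @ bar8.0: D3/B3 M6 -> E3/E4 P8 similar

No (2 violations)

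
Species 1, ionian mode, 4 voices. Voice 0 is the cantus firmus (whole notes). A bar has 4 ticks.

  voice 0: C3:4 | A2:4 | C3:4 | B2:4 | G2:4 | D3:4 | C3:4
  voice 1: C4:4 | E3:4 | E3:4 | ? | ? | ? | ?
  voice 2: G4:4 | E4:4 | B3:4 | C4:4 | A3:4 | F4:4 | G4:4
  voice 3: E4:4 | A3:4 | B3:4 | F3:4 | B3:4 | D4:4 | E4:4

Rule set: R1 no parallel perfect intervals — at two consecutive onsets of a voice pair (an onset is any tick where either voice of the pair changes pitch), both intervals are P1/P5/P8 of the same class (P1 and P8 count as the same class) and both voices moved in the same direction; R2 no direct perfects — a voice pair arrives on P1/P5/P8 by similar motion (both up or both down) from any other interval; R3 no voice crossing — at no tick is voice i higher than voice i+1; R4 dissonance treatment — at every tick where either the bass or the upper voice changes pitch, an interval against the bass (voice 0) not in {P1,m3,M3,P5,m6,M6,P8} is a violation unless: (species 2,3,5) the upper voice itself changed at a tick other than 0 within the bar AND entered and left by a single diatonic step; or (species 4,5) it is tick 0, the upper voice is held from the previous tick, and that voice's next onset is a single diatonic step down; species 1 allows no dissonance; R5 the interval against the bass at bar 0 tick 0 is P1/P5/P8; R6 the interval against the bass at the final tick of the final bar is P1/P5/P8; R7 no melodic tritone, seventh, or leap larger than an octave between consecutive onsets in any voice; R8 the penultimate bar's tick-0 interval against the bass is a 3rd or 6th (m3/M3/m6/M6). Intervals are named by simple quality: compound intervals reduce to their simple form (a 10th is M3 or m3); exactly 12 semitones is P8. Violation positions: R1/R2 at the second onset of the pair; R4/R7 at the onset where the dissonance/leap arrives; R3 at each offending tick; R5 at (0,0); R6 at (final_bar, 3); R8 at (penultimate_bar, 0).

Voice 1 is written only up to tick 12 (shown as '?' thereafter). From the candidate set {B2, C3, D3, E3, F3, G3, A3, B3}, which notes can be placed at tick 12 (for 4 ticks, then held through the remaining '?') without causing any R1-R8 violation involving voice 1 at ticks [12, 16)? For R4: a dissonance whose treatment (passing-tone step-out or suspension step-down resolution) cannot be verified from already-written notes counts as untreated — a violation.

B2: violates R2
C3: violates R4
D3: legal
E3: violates R4
F3: violates R1,R4
G3: legal
A3: violates R4
B3: legal

{B3, D3, G3}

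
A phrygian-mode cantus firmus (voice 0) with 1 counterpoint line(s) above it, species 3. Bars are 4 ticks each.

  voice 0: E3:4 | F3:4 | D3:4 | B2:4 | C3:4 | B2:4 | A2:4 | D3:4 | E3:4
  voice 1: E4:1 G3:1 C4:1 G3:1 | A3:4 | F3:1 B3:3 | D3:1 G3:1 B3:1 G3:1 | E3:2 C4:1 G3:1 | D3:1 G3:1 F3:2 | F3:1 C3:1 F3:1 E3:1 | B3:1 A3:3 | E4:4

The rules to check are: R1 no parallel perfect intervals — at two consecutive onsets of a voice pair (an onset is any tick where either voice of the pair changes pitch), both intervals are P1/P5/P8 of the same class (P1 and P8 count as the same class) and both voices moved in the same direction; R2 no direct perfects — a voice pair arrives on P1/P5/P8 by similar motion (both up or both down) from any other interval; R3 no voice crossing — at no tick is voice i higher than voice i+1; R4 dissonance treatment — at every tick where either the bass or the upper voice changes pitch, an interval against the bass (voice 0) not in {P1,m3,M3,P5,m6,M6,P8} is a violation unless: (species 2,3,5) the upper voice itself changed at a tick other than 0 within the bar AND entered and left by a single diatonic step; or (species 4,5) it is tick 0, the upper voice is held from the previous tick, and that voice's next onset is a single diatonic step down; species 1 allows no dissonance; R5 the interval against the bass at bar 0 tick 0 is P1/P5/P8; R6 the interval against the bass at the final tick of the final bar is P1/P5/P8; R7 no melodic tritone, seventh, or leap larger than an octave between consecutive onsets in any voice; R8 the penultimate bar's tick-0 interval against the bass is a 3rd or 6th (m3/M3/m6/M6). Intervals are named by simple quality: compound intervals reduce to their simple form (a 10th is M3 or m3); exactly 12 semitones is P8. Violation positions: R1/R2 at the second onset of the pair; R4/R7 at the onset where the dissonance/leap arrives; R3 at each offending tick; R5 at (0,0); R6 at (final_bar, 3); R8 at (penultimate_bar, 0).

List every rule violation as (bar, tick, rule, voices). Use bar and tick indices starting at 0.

(2, 1, R7, (1,))
(5, 2, R4, (0, 1))
(8, 0, R2, (0, 1))

bar 0: v0=E3 v1=E4 downbeat P8
bar 1: v0=F3 v1=A3 downbeat M3
bar 2: v0=D3 v1=F3 downbeat m3
bar 3: v0=B2 v1=D3 downbeat m3
bar 4: v0=C3 v1=E3 downbeat M3
bar 5: v0=B2 v1=D3 downbeat m3
bar 6: v0=A2 v1=F3 downbeat m6
bar 7: v0=D3 v1=B3 downbeat M6
bar 8: v0=E3 v1=E4 downbeat P8
  -> R7 @ bar 2 tick 1 v(1,): F3->B3 leap 6st
  -> R4 @ bar 5 tick 2 v(0, 1): B2/F3 TT untreated
  -> R2 @ bar 8 tick 0 v(0, 1): D3/A3 P5 -> E3/E4 P8 similar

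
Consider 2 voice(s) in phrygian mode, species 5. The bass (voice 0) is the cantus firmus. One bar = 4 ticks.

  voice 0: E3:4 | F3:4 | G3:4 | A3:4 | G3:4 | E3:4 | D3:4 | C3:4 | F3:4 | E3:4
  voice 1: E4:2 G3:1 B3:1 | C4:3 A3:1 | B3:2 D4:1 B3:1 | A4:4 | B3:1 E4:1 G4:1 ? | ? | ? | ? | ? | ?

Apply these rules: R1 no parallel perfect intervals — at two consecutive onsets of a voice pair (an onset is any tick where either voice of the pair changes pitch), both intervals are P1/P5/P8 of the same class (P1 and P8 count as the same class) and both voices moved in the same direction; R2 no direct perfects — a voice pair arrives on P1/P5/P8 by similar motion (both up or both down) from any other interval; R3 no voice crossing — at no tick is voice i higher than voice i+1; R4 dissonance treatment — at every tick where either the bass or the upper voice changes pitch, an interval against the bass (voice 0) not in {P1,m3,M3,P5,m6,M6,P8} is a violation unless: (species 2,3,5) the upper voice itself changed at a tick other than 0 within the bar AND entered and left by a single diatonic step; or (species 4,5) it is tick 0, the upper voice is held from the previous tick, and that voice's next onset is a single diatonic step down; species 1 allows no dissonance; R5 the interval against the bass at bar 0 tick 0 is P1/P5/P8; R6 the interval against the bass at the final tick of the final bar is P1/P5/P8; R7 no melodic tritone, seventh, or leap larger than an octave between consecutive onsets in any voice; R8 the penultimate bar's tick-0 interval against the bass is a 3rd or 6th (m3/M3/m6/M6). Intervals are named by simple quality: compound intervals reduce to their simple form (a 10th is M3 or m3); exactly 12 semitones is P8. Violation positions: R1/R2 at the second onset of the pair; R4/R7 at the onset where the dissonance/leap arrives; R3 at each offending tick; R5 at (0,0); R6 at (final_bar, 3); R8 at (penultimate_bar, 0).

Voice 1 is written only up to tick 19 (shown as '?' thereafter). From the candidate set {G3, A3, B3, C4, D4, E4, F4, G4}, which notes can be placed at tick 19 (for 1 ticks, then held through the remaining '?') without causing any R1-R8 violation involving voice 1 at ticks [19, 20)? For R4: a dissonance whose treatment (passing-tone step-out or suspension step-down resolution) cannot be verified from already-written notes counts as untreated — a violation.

{B3, D4, E4, G3, G4}

G3: legal
A3: violates R4,R7
B3: legal
C4: violates R4
D4: legal
E4: legal
F4: violates R4
G4: legal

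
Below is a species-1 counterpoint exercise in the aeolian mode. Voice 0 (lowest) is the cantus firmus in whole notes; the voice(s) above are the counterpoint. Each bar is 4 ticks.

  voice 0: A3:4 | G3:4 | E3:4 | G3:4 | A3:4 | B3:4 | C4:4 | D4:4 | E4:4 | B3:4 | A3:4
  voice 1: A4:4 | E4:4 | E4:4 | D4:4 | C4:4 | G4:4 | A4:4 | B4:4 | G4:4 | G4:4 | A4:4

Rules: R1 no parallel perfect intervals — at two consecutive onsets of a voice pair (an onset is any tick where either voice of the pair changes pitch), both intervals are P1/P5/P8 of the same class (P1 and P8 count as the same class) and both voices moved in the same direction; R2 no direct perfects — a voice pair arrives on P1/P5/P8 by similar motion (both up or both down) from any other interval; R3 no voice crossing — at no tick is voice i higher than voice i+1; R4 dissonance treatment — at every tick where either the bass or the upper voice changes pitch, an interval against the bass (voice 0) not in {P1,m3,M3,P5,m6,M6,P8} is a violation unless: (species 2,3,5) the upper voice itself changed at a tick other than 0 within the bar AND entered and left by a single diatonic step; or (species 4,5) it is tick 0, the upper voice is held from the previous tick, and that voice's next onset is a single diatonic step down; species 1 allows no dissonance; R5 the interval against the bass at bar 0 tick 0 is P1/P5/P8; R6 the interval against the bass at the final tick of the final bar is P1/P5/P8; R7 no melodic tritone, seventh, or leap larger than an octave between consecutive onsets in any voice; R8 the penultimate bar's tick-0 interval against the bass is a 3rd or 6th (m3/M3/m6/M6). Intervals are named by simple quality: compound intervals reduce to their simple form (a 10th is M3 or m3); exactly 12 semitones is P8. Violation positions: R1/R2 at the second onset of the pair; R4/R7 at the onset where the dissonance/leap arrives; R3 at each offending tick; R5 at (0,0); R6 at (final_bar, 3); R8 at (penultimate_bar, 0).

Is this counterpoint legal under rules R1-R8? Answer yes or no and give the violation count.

bar 0: v0=A3 v1=A4 (P8)
bar 1: v0=G3 v1=E4 (M6)
bar 2: v0=E3 v1=E4 (P8)
bar 3: v0=G3 v1=D4 (P5)
bar 4: v0=A3 v1=C4 (m3)
bar 5: v0=B3 v1=G4 (m6)
bar 6: v0=C4 v1=A4 (M6)
bar 7: v0=D4 v1=B4 (M6)
bar 8: v0=E4 v1=G4 (m3)
bar 9: v0=B3 v1=G4 (m6)
bar 10: v0=A3 v1=A4 (P8)

Yes (0 violations)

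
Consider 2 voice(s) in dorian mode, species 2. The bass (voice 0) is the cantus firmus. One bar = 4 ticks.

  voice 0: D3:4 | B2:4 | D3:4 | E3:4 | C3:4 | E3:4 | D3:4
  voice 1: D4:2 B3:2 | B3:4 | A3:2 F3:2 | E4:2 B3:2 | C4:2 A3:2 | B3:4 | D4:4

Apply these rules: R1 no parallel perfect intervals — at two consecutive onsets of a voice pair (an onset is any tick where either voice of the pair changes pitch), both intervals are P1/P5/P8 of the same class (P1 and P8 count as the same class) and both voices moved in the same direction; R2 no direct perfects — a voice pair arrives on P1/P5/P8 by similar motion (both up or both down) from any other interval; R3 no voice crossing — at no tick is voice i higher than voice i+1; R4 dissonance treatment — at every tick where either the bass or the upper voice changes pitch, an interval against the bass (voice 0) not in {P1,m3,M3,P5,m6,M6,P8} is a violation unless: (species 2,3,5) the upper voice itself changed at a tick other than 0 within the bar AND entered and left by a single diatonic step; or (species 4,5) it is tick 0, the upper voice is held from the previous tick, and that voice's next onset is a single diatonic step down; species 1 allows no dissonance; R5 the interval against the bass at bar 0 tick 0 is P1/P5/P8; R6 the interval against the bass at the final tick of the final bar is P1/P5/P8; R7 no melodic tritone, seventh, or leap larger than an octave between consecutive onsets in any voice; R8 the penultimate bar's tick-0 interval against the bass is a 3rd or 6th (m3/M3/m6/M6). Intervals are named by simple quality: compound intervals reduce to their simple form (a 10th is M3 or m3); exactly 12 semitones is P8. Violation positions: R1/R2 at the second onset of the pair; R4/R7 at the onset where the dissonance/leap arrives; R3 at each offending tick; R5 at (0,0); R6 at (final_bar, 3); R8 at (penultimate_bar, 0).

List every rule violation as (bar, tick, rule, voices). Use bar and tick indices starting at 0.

(3, 0, R2, (0, 1))
(3, 0, R7, (1,))
(5, 0, R2, (0, 1))
(5, 0, R8, (0, 1))

bar 0: v0=D3 v1=D4 downbeat P8
bar 1: v0=B2 v1=B3 downbeat P8
bar 2: v0=D3 v1=A3 downbeat P5
bar 3: v0=E3 v1=E4 downbeat P8
bar 4: v0=C3 v1=C4 downbeat P8
bar 5: v0=E3 v1=B3 downbeat P5
bar 6: v0=D3 v1=D4 downbeat P8
  -> R2 @ bar 3 tick 0 v(0, 1): D3/F3 m3 -> E3/E4 P8 similar
  -> R7 @ bar 3 tick 0 v(1,): F3->E4 leap 11st
  -> R2 @ bar 5 tick 0 v(0, 1): C3/A3 M6 -> E3/B3 P5 similar
  -> R8 @ bar 5 tick 0 v(0, 1): penult P5 not 3rd/6th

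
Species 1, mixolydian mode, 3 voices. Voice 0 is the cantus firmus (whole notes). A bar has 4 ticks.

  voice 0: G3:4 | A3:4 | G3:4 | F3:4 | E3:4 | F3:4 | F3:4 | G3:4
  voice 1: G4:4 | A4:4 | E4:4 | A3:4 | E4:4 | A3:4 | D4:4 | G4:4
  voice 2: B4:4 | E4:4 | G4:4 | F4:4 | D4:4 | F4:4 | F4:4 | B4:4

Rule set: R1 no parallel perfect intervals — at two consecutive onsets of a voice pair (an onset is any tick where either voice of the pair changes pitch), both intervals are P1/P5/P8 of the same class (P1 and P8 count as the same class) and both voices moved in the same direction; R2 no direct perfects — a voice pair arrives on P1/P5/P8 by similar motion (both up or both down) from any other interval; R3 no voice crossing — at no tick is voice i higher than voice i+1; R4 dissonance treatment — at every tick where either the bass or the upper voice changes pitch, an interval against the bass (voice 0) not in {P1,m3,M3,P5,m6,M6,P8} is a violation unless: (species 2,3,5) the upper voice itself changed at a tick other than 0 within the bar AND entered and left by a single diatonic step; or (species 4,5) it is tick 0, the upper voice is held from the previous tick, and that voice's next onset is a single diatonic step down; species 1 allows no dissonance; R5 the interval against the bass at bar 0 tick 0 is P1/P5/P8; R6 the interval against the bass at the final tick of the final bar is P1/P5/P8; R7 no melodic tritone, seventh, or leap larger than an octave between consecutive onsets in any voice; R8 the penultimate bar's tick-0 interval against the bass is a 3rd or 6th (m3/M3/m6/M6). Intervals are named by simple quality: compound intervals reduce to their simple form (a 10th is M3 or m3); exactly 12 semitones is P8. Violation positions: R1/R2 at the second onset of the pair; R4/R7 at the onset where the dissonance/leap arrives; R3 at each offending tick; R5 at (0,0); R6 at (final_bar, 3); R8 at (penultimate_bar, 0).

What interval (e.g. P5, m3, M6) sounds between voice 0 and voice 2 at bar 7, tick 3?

voice 0=G3 voice 2=B4 -> M3

M3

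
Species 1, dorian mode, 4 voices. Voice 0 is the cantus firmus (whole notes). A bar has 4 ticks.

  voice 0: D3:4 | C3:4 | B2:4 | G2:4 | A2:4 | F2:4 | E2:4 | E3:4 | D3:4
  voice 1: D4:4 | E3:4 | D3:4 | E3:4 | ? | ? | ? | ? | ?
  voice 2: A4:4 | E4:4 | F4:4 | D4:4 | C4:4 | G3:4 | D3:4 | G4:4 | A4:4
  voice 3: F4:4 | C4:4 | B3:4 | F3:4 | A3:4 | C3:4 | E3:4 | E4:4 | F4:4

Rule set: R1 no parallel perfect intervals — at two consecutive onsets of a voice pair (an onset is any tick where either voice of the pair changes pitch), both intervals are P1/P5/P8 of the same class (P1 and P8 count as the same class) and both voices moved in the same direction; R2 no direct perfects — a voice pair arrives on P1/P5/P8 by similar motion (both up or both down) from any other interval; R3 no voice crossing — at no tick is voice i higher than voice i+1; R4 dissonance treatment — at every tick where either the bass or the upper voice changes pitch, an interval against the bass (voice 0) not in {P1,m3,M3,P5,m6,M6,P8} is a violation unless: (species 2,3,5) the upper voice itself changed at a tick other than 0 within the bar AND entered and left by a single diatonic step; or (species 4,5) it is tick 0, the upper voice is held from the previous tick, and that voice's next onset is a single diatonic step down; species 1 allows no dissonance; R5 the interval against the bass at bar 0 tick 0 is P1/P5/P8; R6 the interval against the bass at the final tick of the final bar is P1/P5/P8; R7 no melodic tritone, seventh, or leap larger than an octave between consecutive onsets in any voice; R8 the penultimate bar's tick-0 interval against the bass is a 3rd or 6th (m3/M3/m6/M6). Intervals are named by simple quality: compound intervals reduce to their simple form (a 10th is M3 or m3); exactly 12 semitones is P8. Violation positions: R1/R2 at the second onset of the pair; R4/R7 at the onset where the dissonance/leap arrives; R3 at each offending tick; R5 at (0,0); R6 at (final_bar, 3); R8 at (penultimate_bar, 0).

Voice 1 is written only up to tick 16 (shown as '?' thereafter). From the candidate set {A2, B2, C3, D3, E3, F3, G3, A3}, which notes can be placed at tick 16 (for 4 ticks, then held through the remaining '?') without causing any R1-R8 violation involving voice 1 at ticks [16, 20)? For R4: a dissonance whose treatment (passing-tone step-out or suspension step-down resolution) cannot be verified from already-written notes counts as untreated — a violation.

A2: legal
B2: violates R4
C3: violates R2
D3: violates R4
E3: legal
F3: legal
G3: violates R4
A3: violates R2

{A2, E3, F3}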